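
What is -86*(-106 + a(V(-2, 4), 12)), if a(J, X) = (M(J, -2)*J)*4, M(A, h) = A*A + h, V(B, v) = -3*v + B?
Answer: 943420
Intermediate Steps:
V(B, v) = B - 3*v
M(A, h) = h + A**2 (M(A, h) = A**2 + h = h + A**2)
a(J, X) = 4*J*(-2 + J**2) (a(J, X) = ((-2 + J**2)*J)*4 = (J*(-2 + J**2))*4 = 4*J*(-2 + J**2))
-86*(-106 + a(V(-2, 4), 12)) = -86*(-106 + 4*(-2 - 3*4)*(-2 + (-2 - 3*4)**2)) = -86*(-106 + 4*(-2 - 12)*(-2 + (-2 - 12)**2)) = -86*(-106 + 4*(-14)*(-2 + (-14)**2)) = -86*(-106 + 4*(-14)*(-2 + 196)) = -86*(-106 + 4*(-14)*194) = -86*(-106 - 10864) = -86*(-10970) = 943420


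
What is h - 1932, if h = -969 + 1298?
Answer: -1603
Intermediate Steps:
h = 329
h - 1932 = 329 - 1932 = -1603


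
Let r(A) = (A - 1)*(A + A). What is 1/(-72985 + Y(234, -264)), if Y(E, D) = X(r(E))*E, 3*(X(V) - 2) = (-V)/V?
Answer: -1/72595 ≈ -1.3775e-5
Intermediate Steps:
r(A) = 2*A*(-1 + A) (r(A) = (-1 + A)*(2*A) = 2*A*(-1 + A))
X(V) = 5/3 (X(V) = 2 + ((-V)/V)/3 = 2 + (⅓)*(-1) = 2 - ⅓ = 5/3)
Y(E, D) = 5*E/3
1/(-72985 + Y(234, -264)) = 1/(-72985 + (5/3)*234) = 1/(-72985 + 390) = 1/(-72595) = -1/72595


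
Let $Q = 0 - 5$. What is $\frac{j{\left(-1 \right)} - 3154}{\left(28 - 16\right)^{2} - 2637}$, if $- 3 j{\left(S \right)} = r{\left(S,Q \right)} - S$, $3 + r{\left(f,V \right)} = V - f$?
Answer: $\frac{3152}{2493} \approx 1.2643$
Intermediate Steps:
$Q = -5$ ($Q = 0 - 5 = -5$)
$r{\left(f,V \right)} = -3 + V - f$ ($r{\left(f,V \right)} = -3 + \left(V - f\right) = -3 + V - f$)
$j{\left(S \right)} = \frac{8}{3} + \frac{2 S}{3}$ ($j{\left(S \right)} = - \frac{\left(-3 - 5 - S\right) - S}{3} = - \frac{\left(-8 - S\right) - S}{3} = - \frac{-8 - 2 S}{3} = \frac{8}{3} + \frac{2 S}{3}$)
$\frac{j{\left(-1 \right)} - 3154}{\left(28 - 16\right)^{2} - 2637} = \frac{\left(\frac{8}{3} + \frac{2}{3} \left(-1\right)\right) - 3154}{\left(28 - 16\right)^{2} - 2637} = \frac{\left(\frac{8}{3} - \frac{2}{3}\right) - 3154}{12^{2} - 2637} = \frac{2 - 3154}{144 - 2637} = - \frac{3152}{-2493} = \left(-3152\right) \left(- \frac{1}{2493}\right) = \frac{3152}{2493}$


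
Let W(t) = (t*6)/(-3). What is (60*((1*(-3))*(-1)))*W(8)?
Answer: -2880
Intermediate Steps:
W(t) = -2*t (W(t) = (6*t)*(-⅓) = -2*t)
(60*((1*(-3))*(-1)))*W(8) = (60*((1*(-3))*(-1)))*(-2*8) = (60*(-3*(-1)))*(-16) = (60*3)*(-16) = 180*(-16) = -2880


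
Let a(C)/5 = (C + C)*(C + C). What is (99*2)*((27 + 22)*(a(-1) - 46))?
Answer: -252252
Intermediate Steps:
a(C) = 20*C**2 (a(C) = 5*((C + C)*(C + C)) = 5*((2*C)*(2*C)) = 5*(4*C**2) = 20*C**2)
(99*2)*((27 + 22)*(a(-1) - 46)) = (99*2)*((27 + 22)*(20*(-1)**2 - 46)) = 198*(49*(20*1 - 46)) = 198*(49*(20 - 46)) = 198*(49*(-26)) = 198*(-1274) = -252252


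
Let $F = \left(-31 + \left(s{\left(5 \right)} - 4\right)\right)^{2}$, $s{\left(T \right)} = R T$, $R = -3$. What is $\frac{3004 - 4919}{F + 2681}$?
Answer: $- \frac{1915}{5181} \approx -0.36962$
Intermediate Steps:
$s{\left(T \right)} = - 3 T$
$F = 2500$ ($F = \left(-31 - 19\right)^{2} = \left(-50\right)^{2} = 2500$)
$\frac{3004 - 4919}{F + 2681} = \frac{3004 - 4919}{2500 + 2681} = - \frac{1915}{5181}$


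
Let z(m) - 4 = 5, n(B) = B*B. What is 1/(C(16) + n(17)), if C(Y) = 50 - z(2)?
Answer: 1/330 ≈ 0.0030303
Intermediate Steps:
n(B) = B**2
z(m) = 9 (z(m) = 4 + 5 = 9)
C(Y) = 41 (C(Y) = 50 - 1*9 = 50 - 9 = 41)
1/(C(16) + n(17)) = 1/(41 + 17**2) = 1/(41 + 289) = 1/330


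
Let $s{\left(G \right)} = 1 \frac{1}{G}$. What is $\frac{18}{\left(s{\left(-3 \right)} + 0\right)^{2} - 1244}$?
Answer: $- \frac{162}{11195} \approx -0.014471$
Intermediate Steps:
$s{\left(G \right)} = \frac{1}{G}$
$\frac{18}{\left(s{\left(-3 \right)} + 0\right)^{2} - 1244} = \frac{18}{\left(\frac{1}{-3} + 0\right)^{2} - 1244} = \frac{18}{\left(- \frac{1}{3} + 0\right)^{2} - 1244} = \frac{18}{\left(- \frac{1}{3}\right)^{2} - 1244} = \frac{18}{\frac{1}{9} - 1244} = \frac{18}{- \frac{11195}{9}} = 18 \left(- \frac{9}{11195}\right) = - \frac{162}{11195}$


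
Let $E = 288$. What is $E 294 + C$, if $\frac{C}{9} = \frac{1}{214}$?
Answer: $\frac{18119817}{214} \approx 84672.0$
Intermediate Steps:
$C = \frac{9}{214} \approx 0.042056$
$E 294 + C = 288 \cdot 294 + \frac{9}{214} = 84672 + \frac{9}{214} = \frac{18119817}{214}$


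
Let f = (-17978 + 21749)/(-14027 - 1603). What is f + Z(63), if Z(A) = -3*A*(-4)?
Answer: 3937503/5210 ≈ 755.76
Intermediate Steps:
Z(A) = 12*A
f = -1257/5210 (f = 3771/(-15630) = 3771*(-1/15630) = -1257/5210 ≈ -0.24127)
f + Z(63) = -1257/5210 + 12*63 = -1257/5210 + 756 = 3937503/5210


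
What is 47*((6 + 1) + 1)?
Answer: 376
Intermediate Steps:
47*((6 + 1) + 1) = 47*(7 + 1) = 47*8 = 376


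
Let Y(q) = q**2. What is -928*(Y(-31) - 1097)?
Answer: 126208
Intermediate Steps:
-928*(Y(-31) - 1097) = -928*((-31)**2 - 1097) = -928*(961 - 1097) = -928*(-136) = 126208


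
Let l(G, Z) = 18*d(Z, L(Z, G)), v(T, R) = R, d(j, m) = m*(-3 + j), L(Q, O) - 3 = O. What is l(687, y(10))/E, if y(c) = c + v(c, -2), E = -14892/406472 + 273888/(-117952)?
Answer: -96918421545/3681131 ≈ -26328.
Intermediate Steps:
L(Q, O) = 3 + O
E = -220867860/93640987 (E = -14892*1/406472 + 273888*(-1/117952) = -3723/101618 - 8559/3686 = -220867860/93640987 ≈ -2.3587)
y(c) = -2 + c (y(c) = c - 2 = -2 + c)
l(G, Z) = 18*(-3 + Z)*(3 + G) (l(G, Z) = 18*((3 + G)*(-3 + Z)) = 18*((-3 + Z)*(3 + G)) = 18*(-3 + Z)*(3 + G))
l(687, y(10))/E = (18*(-3 + (-2 + 10))*(3 + 687))/(-220867860/93640987) = (18*(-3 + 8)*690)*(-93640987/220867860) = (18*5*690)*(-93640987/220867860) = 62100*(-93640987/220867860) = -96918421545/3681131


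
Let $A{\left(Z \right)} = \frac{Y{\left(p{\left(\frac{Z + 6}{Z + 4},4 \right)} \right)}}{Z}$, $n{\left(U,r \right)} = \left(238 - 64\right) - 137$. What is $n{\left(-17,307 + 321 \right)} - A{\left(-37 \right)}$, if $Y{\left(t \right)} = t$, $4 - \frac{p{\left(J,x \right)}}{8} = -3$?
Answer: $\frac{1425}{37} \approx 38.513$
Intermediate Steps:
$n{\left(U,r \right)} = 37$ ($n{\left(U,r \right)} = 174 - 137 = 37$)
$p{\left(J,x \right)} = 56$ ($p{\left(J,x \right)} = 32 - -24 = 32 + 24 = 56$)
$A{\left(Z \right)} = \frac{56}{Z}$
$n{\left(-17,307 + 321 \right)} - A{\left(-37 \right)} = 37 - \frac{56}{-37} = 37 - 56 \left(- \frac{1}{37}\right) = 37 - - \frac{56}{37} = 37 + \frac{56}{37} = \frac{1425}{37}$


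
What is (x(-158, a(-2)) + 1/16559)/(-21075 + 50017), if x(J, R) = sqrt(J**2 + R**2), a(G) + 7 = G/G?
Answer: 1/479250578 + 25*sqrt(10)/14471 ≈ 0.0054631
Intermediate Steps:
a(G) = -6 (a(G) = -7 + G/G = -7 + 1 = -6)
(x(-158, a(-2)) + 1/16559)/(-21075 + 50017) = (sqrt((-158)**2 + (-6)**2) + 1/16559)/(-21075 + 50017) = (sqrt(24964 + 36) + 1/16559)/28942 = (sqrt(25000) + 1/16559)*(1/28942) = (50*sqrt(10) + 1/16559)*(1/28942) = (1/16559 + 50*sqrt(10))*(1/28942) = 1/479250578 + 25*sqrt(10)/14471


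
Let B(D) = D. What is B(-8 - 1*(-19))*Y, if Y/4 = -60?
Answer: -2640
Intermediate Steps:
Y = -240 (Y = 4*(-60) = -240)
B(-8 - 1*(-19))*Y = (-8 - 1*(-19))*(-240) = (-8 + 19)*(-240) = 11*(-240) = -2640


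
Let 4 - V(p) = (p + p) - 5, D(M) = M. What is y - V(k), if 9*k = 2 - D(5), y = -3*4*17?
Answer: -641/3 ≈ -213.67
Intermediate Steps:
y = -204 (y = -12*17 = -204)
k = -1/3 (k = (2 - 1*5)/9 = (2 - 5)/9 = (1/9)*(-3) = -1/3 ≈ -0.33333)
V(p) = 9 - 2*p (V(p) = 4 - ((p + p) - 5) = 4 - (2*p - 5) = 4 - (-5 + 2*p) = 4 + (5 - 2*p) = 9 - 2*p)
y - V(k) = -204 - (9 - 2*(-1/3)) = -204 - (9 + 2/3) = -204 - 1*29/3 = -204 - 29/3 = -641/3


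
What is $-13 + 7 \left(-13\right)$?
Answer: $-104$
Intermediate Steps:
$-13 + 7 \left(-13\right) = -13 - 91 = -104$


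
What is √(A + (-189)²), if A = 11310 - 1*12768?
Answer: 27*√47 ≈ 185.10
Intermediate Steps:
A = -1458 (A = 11310 - 12768 = -1458)
√(A + (-189)²) = √(-1458 + (-189)²) = √(-1458 + 35721) = √34263 = 27*√47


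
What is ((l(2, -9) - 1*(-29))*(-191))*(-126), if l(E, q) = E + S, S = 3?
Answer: 818244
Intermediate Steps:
l(E, q) = 3 + E (l(E, q) = E + 3 = 3 + E)
((l(2, -9) - 1*(-29))*(-191))*(-126) = (((3 + 2) - 1*(-29))*(-191))*(-126) = ((5 + 29)*(-191))*(-126) = (34*(-191))*(-126) = -6494*(-126) = 818244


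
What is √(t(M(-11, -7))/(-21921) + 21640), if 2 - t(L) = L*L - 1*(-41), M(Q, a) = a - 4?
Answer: 10*√103986779226/21921 ≈ 147.11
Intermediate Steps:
M(Q, a) = -4 + a
t(L) = -39 - L² (t(L) = 2 - (L*L - 1*(-41)) = 2 - (L² + 41) = 2 - (41 + L²) = 2 + (-41 - L²) = -39 - L²)
√(t(M(-11, -7))/(-21921) + 21640) = √((-39 - (-4 - 7)²)/(-21921) + 21640) = √((-39 - 1*(-11)²)*(-1/21921) + 21640) = √((-39 - 1*121)*(-1/21921) + 21640) = √((-39 - 121)*(-1/21921) + 21640) = √(-160*(-1/21921) + 21640) = √(160/21921 + 21640) = √(474370600/21921) = 10*√103986779226/21921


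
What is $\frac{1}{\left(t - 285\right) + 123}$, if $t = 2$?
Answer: $- \frac{1}{160} \approx -0.00625$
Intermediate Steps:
$\frac{1}{\left(t - 285\right) + 123} = \frac{1}{\left(2 - 285\right) + 123} = \frac{1}{-283 + 123} = \frac{1}{-160} = - \frac{1}{160}$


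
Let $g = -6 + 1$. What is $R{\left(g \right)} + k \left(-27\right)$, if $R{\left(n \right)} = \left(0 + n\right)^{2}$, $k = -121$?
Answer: $3292$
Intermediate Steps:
$g = -5$
$R{\left(n \right)} = n^{2}$
$R{\left(g \right)} + k \left(-27\right) = \left(-5\right)^{2} - -3267 = 25 + 3267 = 3292$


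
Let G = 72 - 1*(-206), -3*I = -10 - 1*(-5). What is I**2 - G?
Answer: -2477/9 ≈ -275.22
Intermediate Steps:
I = 5/3 (I = -(-10 - 1*(-5))/3 = -(-10 + 5)/3 = -1/3*(-5) = 5/3 ≈ 1.6667)
G = 278 (G = 72 + 206 = 278)
I**2 - G = (5/3)**2 - 1*278 = 25/9 - 278 = -2477/9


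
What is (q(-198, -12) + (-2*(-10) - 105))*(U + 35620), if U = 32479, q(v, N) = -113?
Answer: -13483602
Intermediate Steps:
(q(-198, -12) + (-2*(-10) - 105))*(U + 35620) = (-113 + (-2*(-10) - 105))*(32479 + 35620) = (-113 + (20 - 105))*68099 = (-113 - 85)*68099 = -198*68099 = -13483602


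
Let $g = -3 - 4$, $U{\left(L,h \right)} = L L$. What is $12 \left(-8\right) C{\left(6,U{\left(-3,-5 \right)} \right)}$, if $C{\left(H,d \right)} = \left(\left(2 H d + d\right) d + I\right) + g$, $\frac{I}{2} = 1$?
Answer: $-100608$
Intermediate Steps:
$U{\left(L,h \right)} = L^{2}$
$g = -7$ ($g = -3 - 4 = -7$)
$I = 2$ ($I = 2 \cdot 1 = 2$)
$C{\left(H,d \right)} = -5 + d \left(d + 2 H d\right)$ ($C{\left(H,d \right)} = \left(\left(2 H d + d\right) d + 2\right) - 7 = \left(\left(d + 2 H d\right) d + 2\right) - 7 = \left(d \left(d + 2 H d\right) + 2\right) - 7 = \left(2 + d \left(d + 2 H d\right)\right) - 7 = -5 + d \left(d + 2 H d\right)$)
$12 \left(-8\right) C{\left(6,U{\left(-3,-5 \right)} \right)} = 12 \left(-8\right) \left(-5 + \left(\left(-3\right)^{2}\right)^{2} + 2 \cdot 6 \left(\left(-3\right)^{2}\right)^{2}\right) = - 96 \left(-5 + 9^{2} + 2 \cdot 6 \cdot 9^{2}\right) = - 96 \left(-5 + 81 + 2 \cdot 6 \cdot 81\right) = - 96 \left(-5 + 81 + 972\right) = \left(-96\right) 1048 = -100608$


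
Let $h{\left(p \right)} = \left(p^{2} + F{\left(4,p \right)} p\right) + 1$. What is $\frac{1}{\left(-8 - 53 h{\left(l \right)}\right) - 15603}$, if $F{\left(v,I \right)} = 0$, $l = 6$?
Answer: $- \frac{1}{17572} \approx -5.6909 \cdot 10^{-5}$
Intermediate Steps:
$h{\left(p \right)} = 1 + p^{2}$ ($h{\left(p \right)} = \left(p^{2} + 0 p\right) + 1 = \left(p^{2} + 0\right) + 1 = p^{2} + 1 = 1 + p^{2}$)
$\frac{1}{\left(-8 - 53 h{\left(l \right)}\right) - 15603} = \frac{1}{\left(-8 - 53 \left(1 + 6^{2}\right)\right) - 15603} = \frac{1}{\left(-8 - 53 \left(1 + 36\right)\right) - 15603} = \frac{1}{\left(-8 - 1961\right) - 15603} = \frac{1}{-1969 - 15603} = \frac{1}{-17572} = - \frac{1}{17572}$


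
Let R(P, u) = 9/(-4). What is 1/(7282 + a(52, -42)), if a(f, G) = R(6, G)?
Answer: 4/29119 ≈ 0.00013737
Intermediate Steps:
R(P, u) = -9/4 (R(P, u) = 9*(-¼) = -9/4)
a(f, G) = -9/4
1/(7282 + a(52, -42)) = 1/(7282 - 9/4) = 1/(29119/4) = 4/29119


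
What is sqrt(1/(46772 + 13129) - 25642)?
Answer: I*sqrt(92006824297341)/59901 ≈ 160.13*I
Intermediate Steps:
sqrt(1/(46772 + 13129) - 25642) = sqrt(1/59901 - 25642) = sqrt(-1535981441/59901) = I*sqrt(92006824297341)/59901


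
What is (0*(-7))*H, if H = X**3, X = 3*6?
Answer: 0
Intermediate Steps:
X = 18
H = 5832 (H = 18**3 = 5832)
(0*(-7))*H = (0*(-7))*5832 = 0*5832 = 0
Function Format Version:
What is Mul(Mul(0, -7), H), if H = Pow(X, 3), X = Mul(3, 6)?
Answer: 0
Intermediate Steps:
X = 18
H = 5832 (H = Pow(18, 3) = 5832)
Mul(Mul(0, -7), H) = Mul(Mul(0, -7), 5832) = Mul(0, 5832) = 0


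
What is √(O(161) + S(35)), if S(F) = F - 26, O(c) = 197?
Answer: √206 ≈ 14.353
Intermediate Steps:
S(F) = -26 + F
√(O(161) + S(35)) = √(197 + (-26 + 35)) = √(197 + 9) = √206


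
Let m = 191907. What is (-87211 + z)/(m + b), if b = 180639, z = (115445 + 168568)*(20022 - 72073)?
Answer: -7391623937/186273 ≈ -39682.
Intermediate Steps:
z = -14783160663 (z = 284013*(-52051) = -14783160663)
(-87211 + z)/(m + b) = (-87211 - 14783160663)/(191907 + 180639) = -14783247874/372546 = -14783247874*1/372546 = -7391623937/186273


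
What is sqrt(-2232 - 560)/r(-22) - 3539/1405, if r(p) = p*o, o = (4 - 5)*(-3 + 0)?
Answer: -3539/1405 - I*sqrt(698)/33 ≈ -2.5189 - 0.8006*I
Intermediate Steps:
o = 3 (o = -1*(-3) = 3)
r(p) = 3*p (r(p) = p*3 = 3*p)
sqrt(-2232 - 560)/r(-22) - 3539/1405 = sqrt(-2232 - 560)/((3*(-22))) - 3539/1405 = sqrt(-2792)/(-66) - 3539*1/1405 = (2*I*sqrt(698))*(-1/66) - 3539/1405 = -I*sqrt(698)/33 - 3539/1405 = -3539/1405 - I*sqrt(698)/33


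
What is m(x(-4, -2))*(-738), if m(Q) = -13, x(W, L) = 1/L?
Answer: 9594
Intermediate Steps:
m(x(-4, -2))*(-738) = -13*(-738) = 9594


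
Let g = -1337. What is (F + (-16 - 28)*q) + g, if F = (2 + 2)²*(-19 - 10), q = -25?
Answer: -701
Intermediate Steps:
F = -464 (F = 4²*(-29) = 16*(-29) = -464)
(F + (-16 - 28)*q) + g = (-464 + (-16 - 28)*(-25)) - 1337 = (-464 - 44*(-25)) - 1337 = (-464 + 1100) - 1337 = 636 - 1337 = -701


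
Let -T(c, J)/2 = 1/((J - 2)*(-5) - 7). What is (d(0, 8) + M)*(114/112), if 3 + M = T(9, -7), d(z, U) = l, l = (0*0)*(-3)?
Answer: -87/28 ≈ -3.1071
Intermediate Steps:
l = 0 (l = 0*(-3) = 0)
d(z, U) = 0
T(c, J) = -2/(3 - 5*J) (T(c, J) = -2/((J - 2)*(-5) - 7) = -2/((-2 + J)*(-5) - 7) = -2/((10 - 5*J) - 7) = -2/(3 - 5*J))
M = -58/19 (M = -3 + 2/(-3 + 5*(-7)) = -3 + 2/(-3 - 35) = -3 + 2/(-38) = -3 + 2*(-1/38) = -3 - 1/19 = -58/19 ≈ -3.0526)
(d(0, 8) + M)*(114/112) = (0 - 58/19)*(114/112) = -348/112 = -58/19*57/56 = -87/28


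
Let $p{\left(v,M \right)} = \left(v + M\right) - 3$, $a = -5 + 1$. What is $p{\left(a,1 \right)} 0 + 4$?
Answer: $4$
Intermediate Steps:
$a = -4$
$p{\left(v,M \right)} = -3 + M + v$ ($p{\left(v,M \right)} = \left(M + v\right) - 3 = -3 + M + v$)
$p{\left(a,1 \right)} 0 + 4 = \left(-3 + 1 - 4\right) 0 + 4 = \left(-6\right) 0 + 4 = 0 + 4 = 4$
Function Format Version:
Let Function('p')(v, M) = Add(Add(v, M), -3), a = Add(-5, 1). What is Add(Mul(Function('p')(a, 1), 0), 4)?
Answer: 4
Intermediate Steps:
a = -4
Function('p')(v, M) = Add(-3, M, v) (Function('p')(v, M) = Add(Add(M, v), -3) = Add(-3, M, v))
Add(Mul(Function('p')(a, 1), 0), 4) = Add(Mul(Add(-3, 1, -4), 0), 4) = Add(Mul(-6, 0), 4) = Add(0, 4) = 4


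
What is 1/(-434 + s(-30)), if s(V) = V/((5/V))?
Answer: -1/254 ≈ -0.0039370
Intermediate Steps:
s(V) = V**2/5 (s(V) = (V/5)*V = V**2/5)
1/(-434 + s(-30)) = 1/(-434 + (1/5)*(-30)**2) = 1/(-434 + (1/5)*900) = 1/(-434 + 180) = 1/(-254) = -1/254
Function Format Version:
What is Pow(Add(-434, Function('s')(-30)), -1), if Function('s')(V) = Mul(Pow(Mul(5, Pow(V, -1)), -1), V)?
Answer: Rational(-1, 254) ≈ -0.0039370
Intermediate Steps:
Function('s')(V) = Mul(Rational(1, 5), Pow(V, 2)) (Function('s')(V) = Mul(Mul(Rational(1, 5), V), V) = Mul(Rational(1, 5), Pow(V, 2)))
Pow(Add(-434, Function('s')(-30)), -1) = Pow(Add(-434, Mul(Rational(1, 5), Pow(-30, 2))), -1) = Pow(Add(-434, Mul(Rational(1, 5), 900)), -1) = Pow(Add(-434, 180), -1) = Pow(-254, -1) = Rational(-1, 254)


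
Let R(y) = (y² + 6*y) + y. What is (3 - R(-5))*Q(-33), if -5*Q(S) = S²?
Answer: -14157/5 ≈ -2831.4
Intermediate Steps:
R(y) = y² + 7*y
Q(S) = -S²/5
(3 - R(-5))*Q(-33) = (3 - (-5)*(7 - 5))*(-⅕*(-33)²) = (3 - (-5)*2)*(-⅕*1089) = (3 - 1*(-10))*(-1089/5) = (3 + 10)*(-1089/5) = 13*(-1089/5) = -14157/5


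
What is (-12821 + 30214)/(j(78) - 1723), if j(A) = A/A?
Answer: -17393/1722 ≈ -10.100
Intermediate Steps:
j(A) = 1
(-12821 + 30214)/(j(78) - 1723) = (-12821 + 30214)/(1 - 1723) = 17393/(-1722) = 17393*(-1/1722) = -17393/1722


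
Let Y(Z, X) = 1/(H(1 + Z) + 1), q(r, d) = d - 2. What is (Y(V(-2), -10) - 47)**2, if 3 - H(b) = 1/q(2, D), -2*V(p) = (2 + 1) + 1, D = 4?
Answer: 106929/49 ≈ 2182.2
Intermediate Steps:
V(p) = -2 (V(p) = -((2 + 1) + 1)/2 = -(3 + 1)/2 = -1/2*4 = -2)
q(r, d) = -2 + d
H(b) = 5/2 (H(b) = 3 - 1/(-2 + 4) = 3 - 1/2 = 5/2)
Y(Z, X) = 2/7 (Y(Z, X) = 1/(5/2 + 1) = 1/(7/2) = 2/7)
(Y(V(-2), -10) - 47)**2 = (2/7 - 47)**2 = (-327/7)**2 = 106929/49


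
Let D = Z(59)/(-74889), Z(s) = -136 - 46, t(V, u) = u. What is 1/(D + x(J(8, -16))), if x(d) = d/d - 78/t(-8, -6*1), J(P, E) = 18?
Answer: 74889/1048628 ≈ 0.071416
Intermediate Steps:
Z(s) = -182
D = 182/74889 (D = -182/(-74889) = -182*(-1/74889) = 182/74889 ≈ 0.0024303)
x(d) = 14 (x(d) = d/d - 78/((-6*1)) = 1 - 78/(-6) = 1 - 78*(-⅙) = 1 + 13 = 14)
1/(D + x(J(8, -16))) = 1/(182/74889 + 14) = 1/(1048628/74889) = 74889/1048628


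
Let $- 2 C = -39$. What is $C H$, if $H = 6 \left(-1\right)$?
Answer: $-117$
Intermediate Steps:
$C = \frac{39}{2}$ ($C = \left(- \frac{1}{2}\right) \left(-39\right) = \frac{39}{2} \approx 19.5$)
$H = -6$
$C H = \frac{39}{2} \left(-6\right) = -117$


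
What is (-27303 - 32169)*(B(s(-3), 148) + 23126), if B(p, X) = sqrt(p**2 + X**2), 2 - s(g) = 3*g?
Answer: -1375349472 - 297360*sqrt(881) ≈ -1.3842e+9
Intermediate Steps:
s(g) = 2 - 3*g
B(p, X) = sqrt(X**2 + p**2)
(-27303 - 32169)*(B(s(-3), 148) + 23126) = (-27303 - 32169)*(sqrt(148**2 + (2 - 3*(-3))**2) + 23126) = -59472*(sqrt(21904 + (2 + 9)**2) + 23126) = -59472*(sqrt(21904 + 11**2) + 23126) = -59472*(sqrt(21904 + 121) + 23126) = -59472*(sqrt(22025) + 23126) = -59472*(5*sqrt(881) + 23126) = -59472*(23126 + 5*sqrt(881)) = -1375349472 - 297360*sqrt(881)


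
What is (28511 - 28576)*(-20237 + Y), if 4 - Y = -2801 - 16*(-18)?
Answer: 1151800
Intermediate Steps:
Y = 2517 (Y = 4 - (-2801 - 16*(-18)) = 4 - (-2801 + 288) = 4 - 1*(-2513) = 4 + 2513 = 2517)
(28511 - 28576)*(-20237 + Y) = (28511 - 28576)*(-20237 + 2517) = -65*(-17720) = 1151800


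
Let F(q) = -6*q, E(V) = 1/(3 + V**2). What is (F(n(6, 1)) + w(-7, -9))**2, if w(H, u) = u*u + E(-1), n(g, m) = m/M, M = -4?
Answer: 109561/16 ≈ 6847.6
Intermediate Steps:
n(g, m) = -m/4 (n(g, m) = m/(-4) = m*(-1/4) = -m/4)
w(H, u) = 1/4 + u**2 (w(H, u) = u*u + 1/(3 + (-1)**2) = u**2 + 1/(3 + 1) = u**2 + 1/4 = 1/4 + u**2)
(F(n(6, 1)) + w(-7, -9))**2 = (-(-3)/2 + (1/4 + (-9)**2))**2 = (-6*(-1/4) + (1/4 + 81))**2 = (3/2 + 325/4)**2 = (331/4)**2 = 109561/16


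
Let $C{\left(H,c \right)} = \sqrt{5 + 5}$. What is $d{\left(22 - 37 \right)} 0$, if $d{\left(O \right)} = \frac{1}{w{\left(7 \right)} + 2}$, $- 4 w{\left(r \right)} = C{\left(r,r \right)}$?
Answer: $0$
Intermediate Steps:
$C{\left(H,c \right)} = \sqrt{10}$
$w{\left(r \right)} = - \frac{\sqrt{10}}{4}$
$d{\left(O \right)} = \frac{1}{2 - \frac{\sqrt{10}}{4}}$ ($d{\left(O \right)} = \frac{1}{- \frac{\sqrt{10}}{4} + 2} = \frac{1}{2 - \frac{\sqrt{10}}{4}}$)
$d{\left(22 - 37 \right)} 0 = \left(\frac{16}{27} + \frac{2 \sqrt{10}}{27}\right) 0 = 0$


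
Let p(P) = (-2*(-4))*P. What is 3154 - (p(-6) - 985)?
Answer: 4187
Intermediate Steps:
p(P) = 8*P
3154 - (p(-6) - 985) = 3154 - (8*(-6) - 985) = 3154 - (-48 - 985) = 3154 - 1*(-1033) = 3154 + 1033 = 4187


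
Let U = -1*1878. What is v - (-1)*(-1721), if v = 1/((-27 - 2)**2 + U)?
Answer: -1784678/1037 ≈ -1721.0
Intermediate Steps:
U = -1878
v = -1/1037 (v = 1/((-27 - 2)**2 - 1878) = 1/((-29)**2 - 1878) = 1/(841 - 1878) = 1/(-1037) = -1/1037 ≈ -0.00096432)
v - (-1)*(-1721) = -1/1037 - (-1)*(-1721) = -1/1037 - 1*1721 = -1/1037 - 1721 = -1784678/1037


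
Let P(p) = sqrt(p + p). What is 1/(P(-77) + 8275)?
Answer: 8275/68475779 - I*sqrt(154)/68475779 ≈ 0.00012085 - 1.8123e-7*I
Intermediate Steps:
P(p) = sqrt(2)*sqrt(p) (P(p) = sqrt(2*p) = sqrt(2)*sqrt(p))
1/(P(-77) + 8275) = 1/(sqrt(2)*sqrt(-77) + 8275) = 1/(sqrt(2)*(I*sqrt(77)) + 8275) = 1/(I*sqrt(154) + 8275) = 1/(8275 + I*sqrt(154))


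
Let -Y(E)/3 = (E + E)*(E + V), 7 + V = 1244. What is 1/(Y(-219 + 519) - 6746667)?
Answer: -1/9513267 ≈ -1.0512e-7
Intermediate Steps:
V = 1237 (V = -7 + 1244 = 1237)
Y(E) = -6*E*(1237 + E) (Y(E) = -3*(E + E)*(E + 1237) = -3*2*E*(1237 + E) = -6*E*(1237 + E))
1/(Y(-219 + 519) - 6746667) = 1/(-6*(-219 + 519)*(1237 + (-219 + 519)) - 6746667) = 1/(-6*300*(1237 + 300) - 6746667) = 1/(-6*300*1537 - 6746667) = 1/(-2766600 - 6746667) = 1/(-9513267) = -1/9513267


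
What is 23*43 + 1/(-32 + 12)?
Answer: 19779/20 ≈ 988.95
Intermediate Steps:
23*43 + 1/(-32 + 12) = 989 + 1/(-20) = 989 - 1/20 = 19779/20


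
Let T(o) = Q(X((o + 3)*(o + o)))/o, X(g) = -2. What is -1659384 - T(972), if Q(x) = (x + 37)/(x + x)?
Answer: -6451684957/3888 ≈ -1.6594e+6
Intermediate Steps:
Q(x) = (37 + x)/(2*x) (Q(x) = (37 + x)/((2*x)) = (37 + x)*(1/(2*x)) = (37 + x)/(2*x))
T(o) = -35/(4*o) (T(o) = ((½)*(37 - 2)/(-2))/o = ((½)*(-½)*35)/o = -35/(4*o))
-1659384 - T(972) = -1659384 - (-35)/(4*972) = -1659384 - 1*(-35/3888) = -1659384 + 35/3888 = -6451684957/3888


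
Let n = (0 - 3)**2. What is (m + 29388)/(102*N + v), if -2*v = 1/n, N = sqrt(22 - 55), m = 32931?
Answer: -1121742/111239569 - 2059518312*I*sqrt(33)/111239569 ≈ -0.010084 - 106.36*I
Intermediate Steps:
n = 9 (n = (-3)**2 = 9)
N = I*sqrt(33) (N = sqrt(-33) = I*sqrt(33) ≈ 5.7446*I)
v = -1/18 (v = -1/2/9 = -1/2*1/9 = -1/18 ≈ -0.055556)
(m + 29388)/(102*N + v) = (32931 + 29388)/(102*(I*sqrt(33)) - 1/18) = 62319/(102*I*sqrt(33) - 1/18) = 62319/(-1/18 + 102*I*sqrt(33))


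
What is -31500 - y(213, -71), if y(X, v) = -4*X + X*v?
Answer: -15525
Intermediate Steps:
-31500 - y(213, -71) = -31500 - 213*(-4 - 71) = -31500 - 213*(-75) = -31500 - 1*(-15975) = -31500 + 15975 = -15525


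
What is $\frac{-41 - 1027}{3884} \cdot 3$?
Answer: $- \frac{801}{971} \approx -0.82492$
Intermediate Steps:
$\frac{-41 - 1027}{3884} \cdot 3 = \left(-1068\right) \frac{1}{3884} \cdot 3 = \left(- \frac{267}{971}\right) 3 = - \frac{801}{971}$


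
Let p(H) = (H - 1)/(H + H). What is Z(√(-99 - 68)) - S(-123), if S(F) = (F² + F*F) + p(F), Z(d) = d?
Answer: -3721796/123 + I*√167 ≈ -30259.0 + 12.923*I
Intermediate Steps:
p(H) = (-1 + H)/(2*H) (p(H) = (-1 + H)/((2*H)) = (-1 + H)*(1/(2*H)) = (-1 + H)/(2*H))
S(F) = 2*F² + (-1 + F)/(2*F) (S(F) = (F² + F*F) + (-1 + F)/(2*F) = (F² + F²) + (-1 + F)/(2*F) = 2*F² + (-1 + F)/(2*F))
Z(√(-99 - 68)) - S(-123) = √(-99 - 68) - (-1 - 123 + 4*(-123)³)/(2*(-123)) = √(-167) - (-1)*(-1 - 123 + 4*(-1860867))/(2*123) = I*√167 - (-1)*(-1 - 123 - 7443468)/(2*123) = I*√167 - (-1)*(-7443592)/(2*123) = I*√167 - 1*3721796/123 = I*√167 - 3721796/123 = -3721796/123 + I*√167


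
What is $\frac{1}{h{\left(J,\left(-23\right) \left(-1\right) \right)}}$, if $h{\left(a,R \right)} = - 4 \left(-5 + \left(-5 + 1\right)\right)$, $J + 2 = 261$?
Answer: $\frac{1}{36} \approx 0.027778$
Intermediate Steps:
$J = 259$ ($J = -2 + 261 = 259$)
$h{\left(a,R \right)} = 36$ ($h{\left(a,R \right)} = - 4 \left(-5 - 4\right) = \left(-4\right) \left(-9\right) = 36$)
$\frac{1}{h{\left(J,\left(-23\right) \left(-1\right) \right)}} = \frac{1}{36}$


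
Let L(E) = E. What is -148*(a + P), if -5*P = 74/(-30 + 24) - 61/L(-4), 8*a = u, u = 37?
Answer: -3589/6 ≈ -598.17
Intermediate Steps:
a = 37/8 (a = (⅛)*37 = 37/8 ≈ 4.6250)
P = -7/12 (P = -(74/(-30 + 24) - 61/(-4))/5 = -(74/(-6) - 61*(-¼))/5 = -(74*(-⅙) + 61/4)/5 = -(-37/3 + 61/4)/5 = -⅕*35/12 = -7/12 ≈ -0.58333)
-148*(a + P) = -148*(37/8 - 7/12) = -148*97/24 = -3589/6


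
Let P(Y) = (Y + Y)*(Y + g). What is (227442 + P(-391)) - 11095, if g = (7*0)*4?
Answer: 522109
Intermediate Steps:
g = 0 (g = 0*4 = 0)
P(Y) = 2*Y² (P(Y) = (Y + Y)*(Y + 0) = (2*Y)*Y = 2*Y²)
(227442 + P(-391)) - 11095 = (227442 + 2*(-391)²) - 11095 = (227442 + 2*152881) - 11095 = (227442 + 305762) - 11095 = 533204 - 11095 = 522109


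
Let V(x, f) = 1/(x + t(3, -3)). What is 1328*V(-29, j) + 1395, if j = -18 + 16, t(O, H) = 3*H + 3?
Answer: 47497/35 ≈ 1357.1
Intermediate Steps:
t(O, H) = 3 + 3*H
j = -2
V(x, f) = 1/(-6 + x) (V(x, f) = 1/(x + (3 + 3*(-3))) = 1/(x + (3 - 9)) = 1/(x - 6) = 1/(-6 + x))
1328*V(-29, j) + 1395 = 1328/(-6 - 29) + 1395 = 1328/(-35) + 1395 = 1328*(-1/35) + 1395 = -1328/35 + 1395 = 47497/35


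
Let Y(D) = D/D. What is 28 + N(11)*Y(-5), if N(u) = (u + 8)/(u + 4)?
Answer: 439/15 ≈ 29.267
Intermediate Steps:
N(u) = (8 + u)/(4 + u)
Y(D) = 1
28 + N(11)*Y(-5) = 28 + ((8 + 11)/(4 + 11))*1 = 28 + (19/15)*1 = 28 + 19/15 = 439/15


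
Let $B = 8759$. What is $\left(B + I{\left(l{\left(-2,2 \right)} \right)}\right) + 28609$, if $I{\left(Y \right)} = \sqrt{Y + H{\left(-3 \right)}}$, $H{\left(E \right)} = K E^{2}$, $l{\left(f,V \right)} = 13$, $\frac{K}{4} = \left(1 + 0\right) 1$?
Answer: $37375$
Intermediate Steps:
$K = 4$ ($K = 4 \left(1 + 0\right) 1 = 4 \cdot 1 \cdot 1 = 4 \cdot 1 = 4$)
$H{\left(E \right)} = 4 E^{2}$
$I{\left(Y \right)} = \sqrt{36 + Y}$ ($I{\left(Y \right)} = \sqrt{Y + 4 \left(-3\right)^{2}} = \sqrt{Y + 4 \cdot 9} = \sqrt{Y + 36} = \sqrt{36 + Y}$)
$\left(B + I{\left(l{\left(-2,2 \right)} \right)}\right) + 28609 = \left(8759 + \sqrt{36 + 13}\right) + 28609 = \left(8759 + \sqrt{49}\right) + 28609 = \left(8759 + 7\right) + 28609 = 8766 + 28609 = 37375$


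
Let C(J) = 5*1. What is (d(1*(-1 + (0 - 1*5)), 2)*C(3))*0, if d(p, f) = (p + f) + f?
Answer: 0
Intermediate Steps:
d(p, f) = p + 2*f (d(p, f) = (f + p) + f = p + 2*f)
C(J) = 5
(d(1*(-1 + (0 - 1*5)), 2)*C(3))*0 = ((1*(-1 + (0 - 1*5)) + 2*2)*5)*0 = ((1*(-1 + (0 - 5)) + 4)*5)*0 = ((1*(-1 - 5) + 4)*5)*0 = ((1*(-6) + 4)*5)*0 = ((-6 + 4)*5)*0 = -2*5*0 = -10*0 = 0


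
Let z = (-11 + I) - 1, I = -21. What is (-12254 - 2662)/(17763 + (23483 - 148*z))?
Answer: -7458/23065 ≈ -0.32335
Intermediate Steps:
z = -33 (z = (-11 - 21) - 1 = -32 - 1 = -33)
(-12254 - 2662)/(17763 + (23483 - 148*z)) = (-12254 - 2662)/(17763 + (23483 - 148*(-33))) = -14916/(17763 + (23483 + 4884)) = -14916/(17763 + 28367) = -14916/46130 = -14916*1/46130 = -7458/23065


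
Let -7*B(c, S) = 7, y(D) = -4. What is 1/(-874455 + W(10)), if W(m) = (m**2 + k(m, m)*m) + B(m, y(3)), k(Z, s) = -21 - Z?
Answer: -1/874666 ≈ -1.1433e-6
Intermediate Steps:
B(c, S) = -1 (B(c, S) = -1/7*7 = -1)
W(m) = -1 + m**2 + m*(-21 - m) (W(m) = (m**2 + (-21 - m)*m) - 1 = (m**2 + m*(-21 - m)) - 1 = -1 + m**2 + m*(-21 - m))
1/(-874455 + W(10)) = 1/(-874455 + (-1 - 21*10)) = 1/(-874455 + (-1 - 210)) = 1/(-874455 - 211) = 1/(-874666) = -1/874666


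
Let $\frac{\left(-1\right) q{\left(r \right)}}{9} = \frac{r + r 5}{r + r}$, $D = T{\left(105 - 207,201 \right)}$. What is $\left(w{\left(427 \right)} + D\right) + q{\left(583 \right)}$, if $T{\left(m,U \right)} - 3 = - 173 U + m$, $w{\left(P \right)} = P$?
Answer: $-34472$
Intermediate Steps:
$T{\left(m,U \right)} = 3 + m - 173 U$ ($T{\left(m,U \right)} = 3 - \left(- m + 173 U\right) = 3 + m - 173 U$)
$D = -34872$ ($D = 3 + \left(105 - 207\right) - 34773 = 3 - 102 - 34773 = -34872$)
$q{\left(r \right)} = -27$ ($q{\left(r \right)} = - 9 \frac{r + r 5}{r + r} = - 9 \frac{r + 5 r}{2 r} = - 9 \cdot 6 r \frac{1}{2 r} = \left(-9\right) 3 = -27$)
$\left(w{\left(427 \right)} + D\right) + q{\left(583 \right)} = \left(427 - 34872\right) - 27 = -34445 - 27 = -34472$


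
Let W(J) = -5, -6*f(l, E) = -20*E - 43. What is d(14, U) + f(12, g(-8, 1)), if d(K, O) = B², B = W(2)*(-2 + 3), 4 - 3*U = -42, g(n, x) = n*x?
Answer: 11/2 ≈ 5.5000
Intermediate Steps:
f(l, E) = 43/6 + 10*E/3 (f(l, E) = -(-20*E - 43)/6 = -(-43 - 20*E)/6 = 43/6 + 10*E/3)
U = 46/3 (U = 4/3 - ⅓*(-42) = 4/3 + 14 = 46/3 ≈ 15.333)
B = -5 (B = -5*(-2 + 3) = -5*1 = -5)
d(K, O) = 25 (d(K, O) = (-5)² = 25)
d(14, U) + f(12, g(-8, 1)) = 25 + (43/6 + 10*(-8*1)/3) = 25 + (43/6 + (10/3)*(-8)) = 25 + (43/6 - 80/3) = 25 - 39/2 = 11/2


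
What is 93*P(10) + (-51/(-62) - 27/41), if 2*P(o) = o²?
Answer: 11820717/2542 ≈ 4650.2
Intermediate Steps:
P(o) = o²/2
93*P(10) + (-51/(-62) - 27/41) = 93*((½)*10²) + (-51/(-62) - 27/41) = 93*((½)*100) + (-51*(-1/62) - 27*1/41) = 93*50 + (51/62 - 27/41) = 4650 + 417/2542 = 11820717/2542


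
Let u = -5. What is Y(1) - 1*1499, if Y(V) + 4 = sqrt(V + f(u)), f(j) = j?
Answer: -1503 + 2*I ≈ -1503.0 + 2.0*I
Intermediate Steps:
Y(V) = -4 + sqrt(-5 + V) (Y(V) = -4 + sqrt(V - 5) = -4 + sqrt(-5 + V))
Y(1) - 1*1499 = (-4 + sqrt(-5 + 1)) - 1*1499 = (-4 + sqrt(-4)) - 1499 = (-4 + 2*I) - 1499 = -1503 + 2*I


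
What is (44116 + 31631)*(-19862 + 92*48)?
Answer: -1169988162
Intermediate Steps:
(44116 + 31631)*(-19862 + 92*48) = 75747*(-19862 + 4416) = 75747*(-15446) = -1169988162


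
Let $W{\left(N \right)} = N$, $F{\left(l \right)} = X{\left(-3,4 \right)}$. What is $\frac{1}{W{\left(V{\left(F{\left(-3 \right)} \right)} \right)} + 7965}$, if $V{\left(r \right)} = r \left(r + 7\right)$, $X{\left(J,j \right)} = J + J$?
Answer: $\frac{1}{7959} \approx 0.00012564$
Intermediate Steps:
$X{\left(J,j \right)} = 2 J$
$F{\left(l \right)} = -6$ ($F{\left(l \right)} = 2 \left(-3\right) = -6$)
$V{\left(r \right)} = r \left(7 + r\right)$
$\frac{1}{W{\left(V{\left(F{\left(-3 \right)} \right)} \right)} + 7965} = \frac{1}{- 6 \left(7 - 6\right) + 7965} = \frac{1}{\left(-6\right) 1 + 7965} = \frac{1}{-6 + 7965} = \frac{1}{7959}$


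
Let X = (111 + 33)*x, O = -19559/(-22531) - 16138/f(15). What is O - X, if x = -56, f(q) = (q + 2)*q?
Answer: 45972328187/5745405 ≈ 8001.6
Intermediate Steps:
f(q) = q*(2 + q) (f(q) = (2 + q)*q = q*(2 + q))
O = -358617733/5745405 (O = -19559/(-22531) - 16138*1/(15*(2 + 15)) = -19559*(-1/22531) - 16138/(15*17) = 19559/22531 - 16138/255 = -358617733/5745405 ≈ -62.418)
X = -8064 (X = (111 + 33)*(-56) = 144*(-56) = -8064)
O - X = -358617733/5745405 - 1*(-8064) = -358617733/5745405 + 8064 = 45972328187/5745405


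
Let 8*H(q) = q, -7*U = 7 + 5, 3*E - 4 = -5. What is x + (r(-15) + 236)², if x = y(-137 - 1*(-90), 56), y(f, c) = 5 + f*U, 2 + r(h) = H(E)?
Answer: 221042599/4032 ≈ 54822.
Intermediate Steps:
E = -⅓ (E = 4/3 + (⅓)*(-5) = 4/3 - 5/3 = -⅓ ≈ -0.33333)
U = -12/7 (U = -(7 + 5)/7 = -⅐*12 = -12/7 ≈ -1.7143)
H(q) = q/8
r(h) = -49/24 (r(h) = -2 + (⅛)*(-⅓) = -2 - 1/24 = -49/24)
y(f, c) = 5 - 12*f/7 (y(f, c) = 5 + f*(-12/7) = 5 - 12*f/7)
x = 599/7 (x = 5 - 12*(-137 - 1*(-90))/7 = 5 - 12*(-137 + 90)/7 = 5 - 12/7*(-47) = 5 + 564/7 = 599/7 ≈ 85.571)
x + (r(-15) + 236)² = 599/7 + (-49/24 + 236)² = 599/7 + (5615/24)² = 599/7 + 31528225/576 = 221042599/4032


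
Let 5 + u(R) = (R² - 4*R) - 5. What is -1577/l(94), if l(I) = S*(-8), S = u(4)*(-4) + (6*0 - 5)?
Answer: 1577/280 ≈ 5.6321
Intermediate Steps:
u(R) = -10 + R² - 4*R (u(R) = -5 + ((R² - 4*R) - 5) = -5 + (-5 + R² - 4*R) = -10 + R² - 4*R)
S = 35 (S = (-10 + 4² - 4*4)*(-4) + (6*0 - 5) = (-10 + 16 - 16)*(-4) + (0 - 5) = -10*(-4) - 5 = 40 - 5 = 35)
l(I) = -280 (l(I) = 35*(-8) = -280)
-1577/l(94) = -1577/(-280) = -1577*(-1/280) = 1577/280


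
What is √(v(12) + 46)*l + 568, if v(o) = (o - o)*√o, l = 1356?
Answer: 568 + 1356*√46 ≈ 9764.8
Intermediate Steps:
v(o) = 0 (v(o) = 0*√o = 0)
√(v(12) + 46)*l + 568 = √(0 + 46)*1356 + 568 = √46*1356 + 568 = 1356*√46 + 568 = 568 + 1356*√46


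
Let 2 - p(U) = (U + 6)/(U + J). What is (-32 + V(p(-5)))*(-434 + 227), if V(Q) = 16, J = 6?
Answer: 3312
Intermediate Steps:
p(U) = 1 (p(U) = 2 - (U + 6)/(U + 6) = 2 - (6 + U)/(6 + U) = 2 - 1*1 = 2 - 1 = 1)
(-32 + V(p(-5)))*(-434 + 227) = (-32 + 16)*(-434 + 227) = -16*(-207) = 3312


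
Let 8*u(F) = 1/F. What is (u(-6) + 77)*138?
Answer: 84985/8 ≈ 10623.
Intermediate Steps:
u(F) = 1/(8*F)
(u(-6) + 77)*138 = ((1/8)/(-6) + 77)*138 = ((1/8)*(-1/6) + 77)*138 = (-1/48 + 77)*138 = (3695/48)*138 = 84985/8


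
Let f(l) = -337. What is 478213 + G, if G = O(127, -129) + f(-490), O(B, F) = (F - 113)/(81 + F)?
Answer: 11469145/24 ≈ 4.7788e+5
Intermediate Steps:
O(B, F) = (-113 + F)/(81 + F)
G = -7967/24 (G = (-113 - 129)/(81 - 129) - 337 = -242/(-48) - 337 = -1/48*(-242) - 337 = 121/24 - 337 = -7967/24 ≈ -331.96)
478213 + G = 478213 - 7967/24 = 11469145/24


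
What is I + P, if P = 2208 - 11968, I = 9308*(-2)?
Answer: -28376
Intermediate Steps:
I = -18616
P = -9760
I + P = -18616 - 9760 = -28376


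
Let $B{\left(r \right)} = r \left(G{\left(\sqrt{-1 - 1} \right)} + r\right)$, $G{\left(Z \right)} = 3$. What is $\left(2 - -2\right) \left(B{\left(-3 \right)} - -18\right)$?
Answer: $72$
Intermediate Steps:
$B{\left(r \right)} = r \left(3 + r\right)$
$\left(2 - -2\right) \left(B{\left(-3 \right)} - -18\right) = \left(2 - -2\right) \left(- 3 \left(3 - 3\right) - -18\right) = \left(2 + 2\right) \left(\left(-3\right) 0 + 18\right) = 4 \left(0 + 18\right) = 4 \cdot 18 = 72$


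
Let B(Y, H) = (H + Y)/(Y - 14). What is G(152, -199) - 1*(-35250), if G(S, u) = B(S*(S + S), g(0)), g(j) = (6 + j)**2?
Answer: 814192372/23097 ≈ 35251.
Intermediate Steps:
B(Y, H) = (H + Y)/(-14 + Y)
G(S, u) = (36 + 2*S**2)/(-14 + 2*S**2) (G(S, u) = ((6 + 0)**2 + S*(S + S))/(-14 + S*(S + S)) = (6**2 + S*(2*S))/(-14 + S*(2*S)) = (36 + 2*S**2)/(-14 + 2*S**2))
G(152, -199) - 1*(-35250) = (18 + 152**2)/(-7 + 152**2) - 1*(-35250) = (18 + 23104)/(-7 + 23104) + 35250 = 23122/23097 + 35250 = 814192372/23097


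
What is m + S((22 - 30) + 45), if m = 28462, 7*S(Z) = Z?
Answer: 199271/7 ≈ 28467.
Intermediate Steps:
S(Z) = Z/7
m + S((22 - 30) + 45) = 28462 + ((22 - 30) + 45)/7 = 28462 + (-8 + 45)/7 = 28462 + (1/7)*37 = 28462 + 37/7 = 199271/7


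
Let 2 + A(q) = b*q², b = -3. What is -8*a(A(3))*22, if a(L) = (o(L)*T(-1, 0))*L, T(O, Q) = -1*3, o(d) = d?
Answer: 444048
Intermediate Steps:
T(O, Q) = -3
A(q) = -2 - 3*q²
a(L) = -3*L² (a(L) = (L*(-3))*L = (-3*L)*L = -3*L²)
-8*a(A(3))*22 = -(-24)*(-2 - 3*3²)²*22 = -(-24)*(-2 - 3*9)²*22 = -(-24)*(-2 - 27)²*22 = -(-24)*(-29)²*22 = -(-24)*841*22 = -8*(-2523)*22 = 20184*22 = 444048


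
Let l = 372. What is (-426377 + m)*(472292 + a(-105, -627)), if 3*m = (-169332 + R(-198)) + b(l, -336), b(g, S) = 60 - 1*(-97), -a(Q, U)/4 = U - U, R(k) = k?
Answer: -684116851168/3 ≈ -2.2804e+11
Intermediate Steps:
a(Q, U) = 0 (a(Q, U) = -4*(U - U) = -4*0 = 0)
b(g, S) = 157 (b(g, S) = 60 + 97 = 157)
m = -169373/3 (m = ((-169332 - 198) + 157)/3 = (-169530 + 157)/3 = (⅓)*(-169373) = -169373/3 ≈ -56458.)
(-426377 + m)*(472292 + a(-105, -627)) = (-426377 - 169373/3)*(472292 + 0) = -1448504/3*472292 = -684116851168/3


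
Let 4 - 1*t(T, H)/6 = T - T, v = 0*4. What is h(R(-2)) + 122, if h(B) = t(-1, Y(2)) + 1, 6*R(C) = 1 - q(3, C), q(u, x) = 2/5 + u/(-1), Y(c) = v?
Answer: 147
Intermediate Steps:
v = 0
Y(c) = 0
q(u, x) = ⅖ - u (q(u, x) = 2*(⅕) + u*(-1) = ⅖ - u)
t(T, H) = 24 (t(T, H) = 24 - 6*(T - T) = 24 - 6*0 = 24 + 0 = 24)
R(C) = ⅗ (R(C) = (1 - (⅖ - 1*3))/6 = (1 - (⅖ - 3))/6 = (1 - 1*(-13/5))/6 = (1 + 13/5)/6 = (⅙)*(18/5) = ⅗)
h(B) = 25 (h(B) = 24 + 1 = 25)
h(R(-2)) + 122 = 25 + 122 = 147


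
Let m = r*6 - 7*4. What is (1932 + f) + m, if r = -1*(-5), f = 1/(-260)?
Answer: 502839/260 ≈ 1934.0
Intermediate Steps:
f = -1/260 ≈ -0.0038462
r = 5
m = 2 (m = 5*6 - 7*4 = 30 - 28 = 2)
(1932 + f) + m = (1932 - 1/260) + 2 = 502319/260 + 2 = 502839/260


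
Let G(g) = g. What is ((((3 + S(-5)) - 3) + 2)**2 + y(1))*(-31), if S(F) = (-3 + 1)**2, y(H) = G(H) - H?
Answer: -1116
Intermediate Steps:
y(H) = 0 (y(H) = H - H = 0)
S(F) = 4 (S(F) = (-2)**2 = 4)
((((3 + S(-5)) - 3) + 2)**2 + y(1))*(-31) = ((((3 + 4) - 3) + 2)**2 + 0)*(-31) = (((7 - 3) + 2)**2 + 0)*(-31) = ((4 + 2)**2 + 0)*(-31) = (6**2 + 0)*(-31) = (36 + 0)*(-31) = 36*(-31) = -1116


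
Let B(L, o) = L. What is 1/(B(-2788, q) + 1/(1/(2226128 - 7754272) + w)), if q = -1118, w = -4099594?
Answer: -22663145973537/63184850979749300 ≈ -0.00035868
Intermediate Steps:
1/(B(-2788, q) + 1/(1/(2226128 - 7754272) + w)) = 1/(-2788 + 1/(1/(2226128 - 7754272) - 4099594)) = 1/(-2788 + 1/(1/(-5528144) - 4099594)) = 1/(-2788 + 1/(-1/5528144 - 4099594)) = 1/(-2788 + 1/(-22663145973537/5528144)) = 1/(-2788 - 5528144/22663145973537) = 1/(-63184850979749300/22663145973537) = -22663145973537/63184850979749300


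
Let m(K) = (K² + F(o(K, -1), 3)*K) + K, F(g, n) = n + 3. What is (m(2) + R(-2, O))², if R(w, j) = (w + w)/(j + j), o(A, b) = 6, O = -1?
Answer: 400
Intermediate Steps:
F(g, n) = 3 + n
R(w, j) = w/j (R(w, j) = (2*w)/((2*j)) = (2*w)*(1/(2*j)) = w/j)
m(K) = K² + 7*K (m(K) = (K² + (3 + 3)*K) + K = (K² + 6*K) + K = K² + 7*K)
(m(2) + R(-2, O))² = (2*(7 + 2) - 2/(-1))² = (2*9 - 2*(-1))² = (18 + 2)² = 20² = 400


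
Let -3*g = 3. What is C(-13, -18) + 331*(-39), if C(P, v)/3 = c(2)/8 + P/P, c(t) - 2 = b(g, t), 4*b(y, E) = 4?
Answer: -103239/8 ≈ -12905.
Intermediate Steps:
g = -1 (g = -⅓*3 = -1)
b(y, E) = 1 (b(y, E) = (¼)*4 = 1)
c(t) = 3 (c(t) = 2 + 1 = 3)
C(P, v) = 33/8 (C(P, v) = 3*(3/8 + P/P) = 3*(3*(⅛) + 1) = 3*(3/8 + 1) = 3*(11/8) = 33/8)
C(-13, -18) + 331*(-39) = 33/8 + 331*(-39) = 33/8 - 12909 = -103239/8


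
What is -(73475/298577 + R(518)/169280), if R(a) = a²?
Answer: -23138305737/12635778640 ≈ -1.8312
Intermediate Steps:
-(73475/298577 + R(518)/169280) = -(73475/298577 + 518²/169280) = -(73475*(1/298577) + 268324*(1/169280)) = -(73475/298577 + 67081/42320) = -1*23138305737/12635778640 = -23138305737/12635778640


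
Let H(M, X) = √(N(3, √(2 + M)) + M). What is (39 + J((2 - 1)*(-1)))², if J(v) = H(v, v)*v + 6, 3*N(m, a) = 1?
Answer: (135 - I*√6)²/9 ≈ 2024.3 - 73.485*I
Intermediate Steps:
N(m, a) = ⅓ (N(m, a) = (⅓)*1 = ⅓)
H(M, X) = √(⅓ + M)
J(v) = 6 + v*√(3 + 9*v)/3 (J(v) = (√(3 + 9*v)/3)*v + 6 = v*√(3 + 9*v)/3 + 6 = 6 + v*√(3 + 9*v)/3)
(39 + J((2 - 1)*(-1)))² = (39 + (6 + ((2 - 1)*(-1))*√(3 + 9*((2 - 1)*(-1)))/3))² = (39 + (6 + (1*(-1))*√(3 + 9*(1*(-1)))/3))² = (39 + (6 + (⅓)*(-1)*√(3 + 9*(-1))))² = (39 + (6 + (⅓)*(-1)*√(3 - 9)))² = (39 + (6 + (⅓)*(-1)*√(-6)))² = (39 + (6 + (⅓)*(-1)*(I*√6)))² = (39 + (6 - I*√6/3))² = (45 - I*√6/3)²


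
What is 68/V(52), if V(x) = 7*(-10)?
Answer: -34/35 ≈ -0.97143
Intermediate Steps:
V(x) = -70
68/V(52) = 68/(-70) = 68*(-1/70) = -34/35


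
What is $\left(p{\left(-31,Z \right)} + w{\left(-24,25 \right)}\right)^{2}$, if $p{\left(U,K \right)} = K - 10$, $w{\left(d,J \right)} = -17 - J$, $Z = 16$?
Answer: $1296$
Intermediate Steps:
$p{\left(U,K \right)} = -10 + K$
$\left(p{\left(-31,Z \right)} + w{\left(-24,25 \right)}\right)^{2} = \left(\left(-10 + 16\right) - 42\right)^{2} = \left(6 - 42\right)^{2} = \left(-36\right)^{2} = 1296$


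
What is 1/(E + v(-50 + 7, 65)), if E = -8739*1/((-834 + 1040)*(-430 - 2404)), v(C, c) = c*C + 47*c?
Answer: 583804/151797779 ≈ 0.0038459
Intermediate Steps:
v(C, c) = 47*c + C*c (v(C, c) = C*c + 47*c = 47*c + C*c)
E = 8739/583804 (E = -8739/((-2834*206)) = -8739/(-583804) = -8739*(-1/583804) = 8739/583804 ≈ 0.014969)
1/(E + v(-50 + 7, 65)) = 1/(8739/583804 + 65*(47 + (-50 + 7))) = 1/(8739/583804 + 65*(47 - 43)) = 1/(8739/583804 + 65*4) = 1/(8739/583804 + 260) = 1/(151797779/583804) = 583804/151797779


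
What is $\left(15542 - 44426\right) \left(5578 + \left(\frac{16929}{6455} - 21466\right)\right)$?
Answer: $\frac{2961768566124}{6455} \approx 4.5883 \cdot 10^{8}$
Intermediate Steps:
$\left(15542 - 44426\right) \left(5578 + \left(\frac{16929}{6455} - 21466\right)\right) = - 28884 \left(5578 + \left(16929 \cdot \frac{1}{6455} - 21466\right)\right) = - 28884 \left(5578 + \left(\frac{16929}{6455} - 21466\right)\right) = - 28884 \left(5578 - \frac{138546101}{6455}\right) = \left(-28884\right) \left(- \frac{102540111}{6455}\right) = \frac{2961768566124}{6455}$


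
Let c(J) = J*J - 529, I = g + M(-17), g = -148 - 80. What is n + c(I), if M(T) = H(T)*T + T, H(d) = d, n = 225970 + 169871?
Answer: 397248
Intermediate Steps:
g = -228
n = 395841
M(T) = T + T**2 (M(T) = T*T + T = T**2 + T = T + T**2)
I = 44 (I = -228 - 17*(1 - 17) = -228 - 17*(-16) = -228 + 272 = 44)
c(J) = -529 + J**2 (c(J) = J**2 - 529 = -529 + J**2)
n + c(I) = 395841 + (-529 + 44**2) = 395841 + (-529 + 1936) = 395841 + 1407 = 397248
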